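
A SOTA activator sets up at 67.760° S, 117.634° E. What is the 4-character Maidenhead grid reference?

Shift to the Maidenhead origin (180°W, 90°S): lon 297.63, lat 22.24.
Field: lon ⌊297.63/20⌋ = 14 → O; lat ⌊22.24/10⌋ = 2 → C.
Square: lon ⌊17.63/2⌋ = 8; lat ⌊2.24/1⌋ = 2.

OC82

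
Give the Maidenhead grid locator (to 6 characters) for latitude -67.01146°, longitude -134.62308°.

CC22qx

Add 180° to longitude and 90° to latitude: 45.3769, 22.9885.
Field: 45.3769/20 → 2 → C, 22.9885/10 → 2 → C; chars CC.
Square: 5.3769/2 → 2, 2.9885/1 → 2; chars 22.
Subsquare: 1.3769/0.0833333 → 16 → q, 0.9885/0.0416667 → 23 → x; chars qx.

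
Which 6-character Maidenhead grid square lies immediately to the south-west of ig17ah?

Longitude subsquare a = 0; −1 → -1, wraps to 23 = x, carry into square.
Longitude square 1; −1 → 0.
Latitude subsquare h = 7; −1 → 6 = g.

IG07xg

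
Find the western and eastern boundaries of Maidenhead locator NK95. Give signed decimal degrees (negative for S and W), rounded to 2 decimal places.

98.00, 100.00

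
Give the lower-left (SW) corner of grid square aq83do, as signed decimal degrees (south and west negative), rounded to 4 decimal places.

Field A=0, Q=16: +0·20° lon, +16·10° lat → SW at lon -180°, lat 70°.
Square 8, 3: +8·2° lon, +3·1° lat → SW at lon -164°, lat 73°.
Subsquare d=3, o=14: +3·0.0833333° lon, +14·0.0416667° lat → SW at lon -163.75°, lat 73.5833°.
latitude 73.5833, longitude -163.7500.

73.5833, -163.7500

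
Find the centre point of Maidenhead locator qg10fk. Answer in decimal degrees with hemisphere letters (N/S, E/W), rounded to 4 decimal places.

29.5625° S, 142.4583° E

Field Q=16, G=6: +16·20° lon, +6·10° lat → SW at lon 140°, lat -30°.
Square 1, 0: +1·2° lon, +0·1° lat → SW at lon 142°, lat -30°.
Subsquare f=5, k=10: +5·0.0833333° lon, +10·0.0416667° lat → SW at lon 142.417°, lat -29.5833°.
Cell spans 0.0833333° lon × 0.0416667° lat. Centre is SW corner plus half of each.
latitude 29.5625° S, longitude 142.4583° E.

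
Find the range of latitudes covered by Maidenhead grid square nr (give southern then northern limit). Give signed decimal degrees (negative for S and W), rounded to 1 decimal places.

80.0, 90.0

Field N=13, R=17: +13·20° lon, +17·10° lat → SW at lon 80°, lat 80°.
Cell spans 20° lon × 10° lat.
south 80.0, north 90.0.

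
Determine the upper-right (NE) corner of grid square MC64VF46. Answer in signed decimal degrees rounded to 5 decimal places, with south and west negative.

Field M=12, C=2: +12·20° lon, +2·10° lat → SW at lon 60°, lat -70°.
Square 6, 4: +6·2° lon, +4·1° lat → SW at lon 72°, lat -66°.
Subsquare v=21, f=5: +21·0.0833333° lon, +5·0.0416667° lat → SW at lon 73.75°, lat -65.7917°.
Extended square 4, 6: +4·0.00833333° lon, +6·0.00416667° lat → SW at lon 73.7833°, lat -65.7667°.
Cell spans 0.00833333° lon × 0.00416667° lat. NE corner is SW corner plus one full cell.
latitude -65.76250, longitude 73.79167.

-65.76250, 73.79167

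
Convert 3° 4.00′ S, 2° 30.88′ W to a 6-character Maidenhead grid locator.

Shift to the Maidenhead origin (180°W, 90°S): lon 177.4853, lat 86.9333.
Field: 177.4853/20 → 8 → I, 86.9333/10 → 8 → I; chars II.
Square: 17.4853/2 → 8, 6.9333/1 → 6; chars 86.
Subsquare: 1.4853/0.0833333 → 17 → r, 0.9333/0.0416667 → 22 → w; chars rw.

II86rw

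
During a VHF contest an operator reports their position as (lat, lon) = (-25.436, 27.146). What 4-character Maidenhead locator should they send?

KG34

Shift to the Maidenhead origin (180°W, 90°S): lon 207.15, lat 64.56.
Field (20°×10°, letters A–R): lon ⌊207.15/20⌋ = 10 → K; lat ⌊64.56/10⌋ = 6 → G.
Square (2°×1°, digits 0–9): lon ⌊7.15/2⌋ = 3; lat ⌊4.56/1⌋ = 4.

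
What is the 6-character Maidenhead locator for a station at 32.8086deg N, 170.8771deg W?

AM42nt

Offset from 180°W / 90°S: lon 9.1229°, lat 122.8086°.
Field: lon ⌊9.1229/20⌋ = 0 → A; lat ⌊122.8086/10⌋ = 12 → M.
Square: lon ⌊9.1229/2⌋ = 4; lat ⌊2.8086/1⌋ = 2.
Subsquare: lon ⌊1.1229/0.0833333⌋ = 13 → n; lat ⌊0.8086/0.0416667⌋ = 19 → t.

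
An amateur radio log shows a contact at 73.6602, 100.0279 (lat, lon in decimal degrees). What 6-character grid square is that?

OQ03ap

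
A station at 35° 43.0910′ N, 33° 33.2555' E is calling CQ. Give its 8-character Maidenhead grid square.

Add 180° to longitude and 90° to latitude: 213.55426, 125.71818.
Field: lon ⌊213.55426/20⌋ = 10 → K; lat ⌊125.71818/10⌋ = 12 → M.
Square: lon ⌊13.55426/2⌋ = 6; lat ⌊5.71818/1⌋ = 5.
Subsquare: lon ⌊1.55426/0.0833333⌋ = 18 → s; lat ⌊0.71818/0.0416667⌋ = 17 → r.
Extended square: lon ⌊0.05426/0.00833333⌋ = 6; lat ⌊0.00985/0.00416667⌋ = 2.

KM65sr62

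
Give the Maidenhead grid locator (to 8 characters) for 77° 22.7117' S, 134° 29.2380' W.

Offset from 180°W / 90°S: lon 45.51270°, lat 12.62147°.
Field: lon ⌊45.51270/20⌋ = 2 → C; lat ⌊12.62147/10⌋ = 1 → B.
Square: lon ⌊5.51270/2⌋ = 2; lat ⌊2.62147/1⌋ = 2.
Subsquare: lon ⌊1.51270/0.0833333⌋ = 18 → s; lat ⌊0.62147/0.0416667⌋ = 14 → o.
Extended square: lon ⌊0.01270/0.00833333⌋ = 1; lat ⌊0.03814/0.00416667⌋ = 9.

CB22so19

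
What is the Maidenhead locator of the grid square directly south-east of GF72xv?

GF82au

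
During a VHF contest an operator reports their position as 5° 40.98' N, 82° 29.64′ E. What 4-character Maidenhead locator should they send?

NJ15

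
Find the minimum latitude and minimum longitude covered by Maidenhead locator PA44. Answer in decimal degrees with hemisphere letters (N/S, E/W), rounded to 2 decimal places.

Field P=15, A=0: +15·20° lon, +0·10° lat → SW at lon 120°, lat -90°.
Square 4, 4: +4·2° lon, +4·1° lat → SW at lon 128°, lat -86°.
latitude 86.00° S, longitude 128.00° E.

86.00° S, 128.00° E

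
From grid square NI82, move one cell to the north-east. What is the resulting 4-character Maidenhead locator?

NI93

Longitude square 8; +1 → 9.
Latitude square 2; +1 → 3.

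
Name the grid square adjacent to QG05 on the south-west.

PG94

Longitude square 0; −1 → -1, wraps to 9, carry into field.
Longitude field Q = 16; −1 → 15 = P.
Latitude square 5; −1 → 4.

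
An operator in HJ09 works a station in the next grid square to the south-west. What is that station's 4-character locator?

Longitude square 0; −1 → -1, wraps to 9, carry into field.
Longitude field H = 7; −1 → 6 = G.
Latitude square 9; −1 → 8.

GJ98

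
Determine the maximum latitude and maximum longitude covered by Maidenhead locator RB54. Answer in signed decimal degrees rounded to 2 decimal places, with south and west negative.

Field R=17, B=1: +17·20° lon, +1·10° lat → SW at lon 160°, lat -80°.
Square 5, 4: +5·2° lon, +4·1° lat → SW at lon 170°, lat -76°.
Cell spans 2° lon × 1° lat. NE corner is SW corner plus one full cell.
latitude -75.00, longitude 172.00.

-75.00, 172.00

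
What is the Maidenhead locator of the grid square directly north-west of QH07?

PH98

Longitude square 0; −1 → -1, wraps to 9, carry into field.
Longitude field Q = 16; −1 → 15 = P.
Latitude square 7; +1 → 8.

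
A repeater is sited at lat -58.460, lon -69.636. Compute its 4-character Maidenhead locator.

Add 180° to longitude and 90° to latitude: 110.36, 31.54.
Field: lon ⌊110.36/20⌋ = 5 → F; lat ⌊31.54/10⌋ = 3 → D.
Square: lon ⌊10.36/2⌋ = 5; lat ⌊1.54/1⌋ = 1.

FD51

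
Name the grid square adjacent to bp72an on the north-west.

BP62xo

Longitude subsquare a = 0; −1 → -1, wraps to 23 = x, carry into square.
Longitude square 7; −1 → 6.
Latitude subsquare n = 13; +1 → 14 = o.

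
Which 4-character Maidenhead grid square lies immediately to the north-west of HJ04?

Longitude square 0; −1 → -1, wraps to 9, carry into field.
Longitude field H = 7; −1 → 6 = G.
Latitude square 4; +1 → 5.

GJ95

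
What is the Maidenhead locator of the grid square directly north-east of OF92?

PF03

Longitude square 9; +1 → 10, wraps to 0, carry into field.
Longitude field O = 14; +1 → 15 = P.
Latitude square 2; +1 → 3.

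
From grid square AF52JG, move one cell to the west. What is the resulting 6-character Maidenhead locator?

AF52ig

Longitude subsquare j = 9; −1 → 8 = i.
The latitude characters are unchanged.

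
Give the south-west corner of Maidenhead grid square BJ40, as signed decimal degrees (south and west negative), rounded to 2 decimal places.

0.00, -152.00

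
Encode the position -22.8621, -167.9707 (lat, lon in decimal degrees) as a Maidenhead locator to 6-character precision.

AG67ad

Offset from 180°W / 90°S: lon 12.0293°, lat 67.1379°.
Field (20°×10°, letters A–R): lon ⌊12.0293/20⌋ = 0 → A; lat ⌊67.1379/10⌋ = 6 → G.
Square (2°×1°, digits 0–9): lon ⌊12.0293/2⌋ = 6; lat ⌊7.1379/1⌋ = 7.
Subsquare (5′×2.5′, letters a–x): lon ⌊0.0293/0.0833333⌋ = 0 → a; lat ⌊0.1379/0.0416667⌋ = 3 → d.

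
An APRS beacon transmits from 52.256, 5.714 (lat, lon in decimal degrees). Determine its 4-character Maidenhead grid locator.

JO22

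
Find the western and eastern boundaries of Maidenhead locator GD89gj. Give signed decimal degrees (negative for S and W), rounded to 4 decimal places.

Field G=6, D=3: +6·20° lon, +3·10° lat → SW at lon -60°, lat -60°.
Square 8, 9: +8·2° lon, +9·1° lat → SW at lon -44°, lat -51°.
Subsquare g=6, j=9: +6·0.0833333° lon, +9·0.0416667° lat → SW at lon -43.5°, lat -50.625°.
Cell spans 0.0833333° lon × 0.0416667° lat.
west -43.5000, east -43.4167.

-43.5000, -43.4167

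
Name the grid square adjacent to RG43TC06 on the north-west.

Longitude extended square 0; −1 → -1, wraps to 9, carry into subsquare.
Longitude subsquare t = 19; −1 → 18 = s.
Latitude extended square 6; +1 → 7.

RG43sc97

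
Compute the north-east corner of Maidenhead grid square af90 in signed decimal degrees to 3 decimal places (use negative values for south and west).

Field A=0, F=5: +0·20° lon, +5·10° lat → SW at lon -180°, lat -40°.
Square 9, 0: +9·2° lon, +0·1° lat → SW at lon -162°, lat -40°.
Cell spans 2° lon × 1° lat. NE corner is SW corner plus one full cell.
latitude -39.000, longitude -160.000.

-39.000, -160.000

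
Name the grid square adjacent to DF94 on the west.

DF84

Longitude square 9; −1 → 8.
The latitude characters are unchanged.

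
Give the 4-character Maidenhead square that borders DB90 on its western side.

Longitude square 9; −1 → 8.
The latitude characters are unchanged.

DB80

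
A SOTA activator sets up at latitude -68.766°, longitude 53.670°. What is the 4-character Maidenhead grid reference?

LC61

Add 180° to longitude and 90° to latitude: 233.67, 21.23.
Field (20°×10°, letters A–R): 233.67/20 → 11 → L, 21.23/10 → 2 → C; chars LC.
Square (2°×1°, digits 0–9): 13.67/2 → 6, 1.23/1 → 1; chars 61.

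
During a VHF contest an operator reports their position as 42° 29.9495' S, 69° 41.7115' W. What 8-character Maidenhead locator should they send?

FE57dm60

Add 180° to longitude and 90° to latitude: 110.30481, 47.50084.
Field: lon ⌊110.30481/20⌋ = 5 → F; lat ⌊47.50084/10⌋ = 4 → E.
Square: lon ⌊10.30481/2⌋ = 5; lat ⌊7.50084/1⌋ = 7.
Subsquare: lon ⌊0.30481/0.0833333⌋ = 3 → d; lat ⌊0.50084/0.0416667⌋ = 12 → m.
Extended square: lon ⌊0.05481/0.00833333⌋ = 6; lat ⌊0.00084/0.00416667⌋ = 0.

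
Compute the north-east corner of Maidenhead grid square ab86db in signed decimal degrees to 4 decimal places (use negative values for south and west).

-73.9167, -163.6667

Field A=0, B=1: +0·20° lon, +1·10° lat → SW at lon -180°, lat -80°.
Square 8, 6: +8·2° lon, +6·1° lat → SW at lon -164°, lat -74°.
Subsquare d=3, b=1: +3·0.0833333° lon, +1·0.0416667° lat → SW at lon -163.75°, lat -73.9583°.
Cell spans 0.0833333° lon × 0.0416667° lat. NE corner is SW corner plus one full cell.
latitude -73.9167, longitude -163.6667.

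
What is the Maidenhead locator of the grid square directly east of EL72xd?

EL82ad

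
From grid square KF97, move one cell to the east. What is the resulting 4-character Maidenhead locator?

Longitude square 9; +1 → 10, wraps to 0, carry into field.
Longitude field K = 10; +1 → 11 = L.
The latitude characters are unchanged.

LF07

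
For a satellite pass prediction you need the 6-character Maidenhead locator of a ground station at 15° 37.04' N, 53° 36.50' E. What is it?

LK65to

Add 180° to longitude and 90° to latitude: 233.6083, 105.6173.
Field (20°×10°, letters A–R): lon ⌊233.6083/20⌋ = 11 → L; lat ⌊105.6173/10⌋ = 10 → K.
Square (2°×1°, digits 0–9): lon ⌊13.6083/2⌋ = 6; lat ⌊5.6173/1⌋ = 5.
Subsquare (5′×2.5′, letters a–x): lon ⌊1.6083/0.0833333⌋ = 19 → t; lat ⌊0.6173/0.0416667⌋ = 14 → o.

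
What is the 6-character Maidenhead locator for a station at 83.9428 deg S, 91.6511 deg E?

Offset from 180°W / 90°S: lon 271.6511°, lat 6.0572°.
Field (20°×10°, letters A–R): 271.6511/20 → 13 → N, 6.0572/10 → 0 → A; chars NA.
Square (2°×1°, digits 0–9): 11.6511/2 → 5, 6.0572/1 → 6; chars 56.
Subsquare (5′×2.5′, letters a–x): 1.6511/0.0833333 → 19 → t, 0.0572/0.0416667 → 1 → b; chars tb.

NA56tb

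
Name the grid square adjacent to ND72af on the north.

Latitude subsquare f = 5; +1 → 6 = g.
The longitude characters are unchanged.

ND72ag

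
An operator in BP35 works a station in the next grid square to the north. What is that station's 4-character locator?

Latitude square 5; +1 → 6.
The longitude characters are unchanged.

BP36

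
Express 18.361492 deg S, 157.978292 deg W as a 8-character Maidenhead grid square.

BH11ap23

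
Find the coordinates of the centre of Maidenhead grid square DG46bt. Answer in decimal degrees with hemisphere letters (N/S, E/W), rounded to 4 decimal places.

23.1875° S, 111.8750° W

Field D=3, G=6: +3·20° lon, +6·10° lat → SW at lon -120°, lat -30°.
Square 4, 6: +4·2° lon, +6·1° lat → SW at lon -112°, lat -24°.
Subsquare b=1, t=19: +1·0.0833333° lon, +19·0.0416667° lat → SW at lon -111.917°, lat -23.2083°.
Cell spans 0.0833333° lon × 0.0416667° lat. Centre is SW corner plus half of each.
latitude 23.1875° S, longitude 111.8750° W.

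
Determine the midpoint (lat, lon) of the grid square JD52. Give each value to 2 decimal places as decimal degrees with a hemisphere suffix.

57.50° S, 11.00° E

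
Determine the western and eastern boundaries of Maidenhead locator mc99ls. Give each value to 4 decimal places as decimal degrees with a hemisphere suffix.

Field M=12, C=2: +12·20° lon, +2·10° lat → SW at lon 60°, lat -70°.
Square 9, 9: +9·2° lon, +9·1° lat → SW at lon 78°, lat -61°.
Subsquare l=11, s=18: +11·0.0833333° lon, +18·0.0416667° lat → SW at lon 78.9167°, lat -60.25°.
Cell spans 0.0833333° lon × 0.0416667° lat.
west 78.9167° E, east 79.0000° E.

78.9167° E, 79.0000° E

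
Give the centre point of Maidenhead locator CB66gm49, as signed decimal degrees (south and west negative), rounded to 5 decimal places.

-73.46042, -127.46250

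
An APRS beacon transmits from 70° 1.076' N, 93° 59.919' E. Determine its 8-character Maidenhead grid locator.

Shift to the Maidenhead origin (180°W, 90°S): lon 273.99865, lat 160.01793.
Field (20°×10°, letters A–R): lon ⌊273.99865/20⌋ = 13 → N; lat ⌊160.01793/10⌋ = 16 → Q.
Square (2°×1°, digits 0–9): lon ⌊13.99865/2⌋ = 6; lat ⌊0.01793/1⌋ = 0.
Subsquare (5′×2.5′, letters a–x): lon ⌊1.99865/0.0833333⌋ = 23 → x; lat ⌊0.01793/0.0416667⌋ = 0 → a.
Extended square (30″×15″, digits 0–9): lon ⌊0.08198/0.00833333⌋ = 9; lat ⌊0.01793/0.00416667⌋ = 4.

NQ60xa94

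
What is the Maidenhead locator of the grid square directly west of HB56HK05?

HB56gk95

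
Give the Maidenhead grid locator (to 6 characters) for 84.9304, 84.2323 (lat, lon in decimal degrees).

NR24cw

Add 180° to longitude and 90° to latitude: 264.2323, 174.9304.
Field: 264.2323/20 → 13 → N, 174.9304/10 → 17 → R; chars NR.
Square: 4.2323/2 → 2, 4.9304/1 → 4; chars 24.
Subsquare: 0.2323/0.0833333 → 2 → c, 0.9304/0.0416667 → 22 → w; chars cw.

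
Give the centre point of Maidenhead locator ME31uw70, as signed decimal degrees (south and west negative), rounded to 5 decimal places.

Field M=12, E=4: +12·20° lon, +4·10° lat → SW at lon 60°, lat -50°.
Square 3, 1: +3·2° lon, +1·1° lat → SW at lon 66°, lat -49°.
Subsquare u=20, w=22: +20·0.0833333° lon, +22·0.0416667° lat → SW at lon 67.6667°, lat -48.0833°.
Extended square 7, 0: +7·0.00833333° lon, +0·0.00416667° lat → SW at lon 67.725°, lat -48.0833°.
Cell spans 0.00833333° lon × 0.00416667° lat. Centre is SW corner plus half of each.
latitude -48.08125, longitude 67.72917.

-48.08125, 67.72917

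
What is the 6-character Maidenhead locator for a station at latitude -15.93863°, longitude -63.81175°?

FH84cb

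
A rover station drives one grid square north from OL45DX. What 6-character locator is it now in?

OL46da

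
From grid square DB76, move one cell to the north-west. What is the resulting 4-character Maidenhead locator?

Longitude square 7; −1 → 6.
Latitude square 6; +1 → 7.

DB67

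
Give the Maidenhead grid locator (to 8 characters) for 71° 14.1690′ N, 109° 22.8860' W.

DQ51hf46

Shift to the Maidenhead origin (180°W, 90°S): lon 70.61857, lat 161.23615.
Field (20°×10°, letters A–R): lon ⌊70.61857/20⌋ = 3 → D; lat ⌊161.23615/10⌋ = 16 → Q.
Square (2°×1°, digits 0–9): lon ⌊10.61857/2⌋ = 5; lat ⌊1.23615/1⌋ = 1.
Subsquare (5′×2.5′, letters a–x): lon ⌊0.61857/0.0833333⌋ = 7 → h; lat ⌊0.23615/0.0416667⌋ = 5 → f.
Extended square (30″×15″, digits 0–9): lon ⌊0.03523/0.00833333⌋ = 4; lat ⌊0.02782/0.00416667⌋ = 6.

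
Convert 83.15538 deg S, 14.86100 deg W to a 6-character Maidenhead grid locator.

IA26nu

Offset from 180°W / 90°S: lon 165.1390°, lat 6.8446°.
Field: 165.1390/20 → 8 → I, 6.8446/10 → 0 → A; chars IA.
Square: 5.1390/2 → 2, 6.8446/1 → 6; chars 26.
Subsquare: 1.1390/0.0833333 → 13 → n, 0.8446/0.0416667 → 20 → u; chars nu.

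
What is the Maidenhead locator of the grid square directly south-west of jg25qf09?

Longitude extended square 0; −1 → -1, wraps to 9, carry into subsquare.
Longitude subsquare q = 16; −1 → 15 = p.
Latitude extended square 9; −1 → 8.

JG25pf98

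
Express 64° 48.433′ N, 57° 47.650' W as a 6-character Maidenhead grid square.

Shift to the Maidenhead origin (180°W, 90°S): lon 122.2058, lat 154.8072.
Field: 122.2058/20 → 6 → G, 154.8072/10 → 15 → P; chars GP.
Square: 2.2058/2 → 1, 4.8072/1 → 4; chars 14.
Subsquare: 0.2058/0.0833333 → 2 → c, 0.8072/0.0416667 → 19 → t; chars ct.

GP14ct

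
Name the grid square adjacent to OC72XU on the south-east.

Longitude subsquare x = 23; +1 → 24, wraps to 0 = a, carry into square.
Longitude square 7; +1 → 8.
Latitude subsquare u = 20; −1 → 19 = t.

OC82at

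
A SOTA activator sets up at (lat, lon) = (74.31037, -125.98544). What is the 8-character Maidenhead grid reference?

CQ74ah14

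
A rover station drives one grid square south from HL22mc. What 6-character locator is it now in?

Latitude subsquare c = 2; −1 → 1 = b.
The longitude characters are unchanged.

HL22mb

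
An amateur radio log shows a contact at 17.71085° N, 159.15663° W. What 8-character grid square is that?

Offset from 180°W / 90°S: lon 20.84337°, lat 107.71085°.
Field: lon ⌊20.84337/20⌋ = 1 → B; lat ⌊107.71085/10⌋ = 10 → K.
Square: lon ⌊0.84337/2⌋ = 0; lat ⌊7.71085/1⌋ = 7.
Subsquare: lon ⌊0.84337/0.0833333⌋ = 10 → k; lat ⌊0.71085/0.0416667⌋ = 17 → r.
Extended square: lon ⌊0.01004/0.00833333⌋ = 1; lat ⌊0.00252/0.00416667⌋ = 0.

BK07kr10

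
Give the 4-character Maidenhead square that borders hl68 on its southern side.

HL67

Latitude square 8; −1 → 7.
The longitude characters are unchanged.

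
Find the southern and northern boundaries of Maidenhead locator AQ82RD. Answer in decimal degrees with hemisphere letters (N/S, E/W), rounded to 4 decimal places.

72.1250° N, 72.1667° N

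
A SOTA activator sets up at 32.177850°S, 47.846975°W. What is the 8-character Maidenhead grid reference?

Shift to the Maidenhead origin (180°W, 90°S): lon 132.15303, lat 57.82215.
Field: 132.15303/20 → 6 → G, 57.82215/10 → 5 → F; chars GF.
Square: 12.15303/2 → 6, 7.82215/1 → 7; chars 67.
Subsquare: 0.15303/0.0833333 → 1 → b, 0.82215/0.0416667 → 19 → t; chars bt.
Extended square: 0.06969/0.00833333 → 8, 0.03048/0.00416667 → 7; chars 87.

GF67bt87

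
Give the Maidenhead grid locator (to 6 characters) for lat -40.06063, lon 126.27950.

Shift to the Maidenhead origin (180°W, 90°S): lon 306.2795, lat 49.9394.
Field: 306.2795/20 → 15 → P, 49.9394/10 → 4 → E; chars PE.
Square: 6.2795/2 → 3, 9.9394/1 → 9; chars 39.
Subsquare: 0.2795/0.0833333 → 3 → d, 0.9394/0.0416667 → 22 → w; chars dw.

PE39dw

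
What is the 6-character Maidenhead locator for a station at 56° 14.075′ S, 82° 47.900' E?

ND13js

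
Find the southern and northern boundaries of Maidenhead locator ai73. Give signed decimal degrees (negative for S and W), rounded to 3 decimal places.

-7.000, -6.000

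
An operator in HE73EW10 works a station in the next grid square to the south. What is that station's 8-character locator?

HE73ev19

Latitude extended square 0; −1 → -1, wraps to 9, carry into subsquare.
Latitude subsquare w = 22; −1 → 21 = v.
The longitude characters are unchanged.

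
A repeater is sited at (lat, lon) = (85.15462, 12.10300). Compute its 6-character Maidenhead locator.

Shift to the Maidenhead origin (180°W, 90°S): lon 192.1030, lat 175.1546.
Field: lon ⌊192.1030/20⌋ = 9 → J; lat ⌊175.1546/10⌋ = 17 → R.
Square: lon ⌊12.1030/2⌋ = 6; lat ⌊5.1546/1⌋ = 5.
Subsquare: lon ⌊0.1030/0.0833333⌋ = 1 → b; lat ⌊0.1546/0.0416667⌋ = 3 → d.

JR65bd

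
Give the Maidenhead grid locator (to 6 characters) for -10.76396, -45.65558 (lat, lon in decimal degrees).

GH79ef

Offset from 180°W / 90°S: lon 134.3444°, lat 79.2360°.
Field: lon ⌊134.3444/20⌋ = 6 → G; lat ⌊79.2360/10⌋ = 7 → H.
Square: lon ⌊14.3444/2⌋ = 7; lat ⌊9.2360/1⌋ = 9.
Subsquare: lon ⌊0.3444/0.0833333⌋ = 4 → e; lat ⌊0.2360/0.0416667⌋ = 5 → f.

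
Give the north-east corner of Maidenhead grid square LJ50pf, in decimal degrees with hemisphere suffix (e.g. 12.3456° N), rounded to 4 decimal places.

0.2500° N, 51.3333° E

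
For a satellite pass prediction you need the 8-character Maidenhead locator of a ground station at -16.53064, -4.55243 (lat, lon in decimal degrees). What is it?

IH73rl32

Shift to the Maidenhead origin (180°W, 90°S): lon 175.44757, lat 73.46936.
Field (20°×10°, letters A–R): lon ⌊175.44757/20⌋ = 8 → I; lat ⌊73.46936/10⌋ = 7 → H.
Square (2°×1°, digits 0–9): lon ⌊15.44757/2⌋ = 7; lat ⌊3.46936/1⌋ = 3.
Subsquare (5′×2.5′, letters a–x): lon ⌊1.44757/0.0833333⌋ = 17 → r; lat ⌊0.46936/0.0416667⌋ = 11 → l.
Extended square (30″×15″, digits 0–9): lon ⌊0.03090/0.00833333⌋ = 3; lat ⌊0.01103/0.00416667⌋ = 2.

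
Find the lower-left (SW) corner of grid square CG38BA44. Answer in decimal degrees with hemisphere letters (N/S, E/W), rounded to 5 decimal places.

Field C=2, G=6: +2·20° lon, +6·10° lat → SW at lon -140°, lat -30°.
Square 3, 8: +3·2° lon, +8·1° lat → SW at lon -134°, lat -22°.
Subsquare b=1, a=0: +1·0.0833333° lon, +0·0.0416667° lat → SW at lon -133.917°, lat -22°.
Extended square 4, 4: +4·0.00833333° lon, +4·0.00416667° lat → SW at lon -133.883°, lat -21.9833°.
latitude 21.98333° S, longitude 133.88333° W.

21.98333° S, 133.88333° W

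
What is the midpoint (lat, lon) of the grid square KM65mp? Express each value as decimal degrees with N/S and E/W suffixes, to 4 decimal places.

Field K=10, M=12: +10·20° lon, +12·10° lat → SW at lon 20°, lat 30°.
Square 6, 5: +6·2° lon, +5·1° lat → SW at lon 32°, lat 35°.
Subsquare m=12, p=15: +12·0.0833333° lon, +15·0.0416667° lat → SW at lon 33°, lat 35.625°.
Cell spans 0.0833333° lon × 0.0416667° lat. Centre is SW corner plus half of each.
latitude 35.6458° N, longitude 33.0417° E.

35.6458° N, 33.0417° E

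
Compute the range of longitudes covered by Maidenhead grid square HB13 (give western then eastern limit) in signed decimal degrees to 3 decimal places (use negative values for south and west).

Field H=7, B=1: +7·20° lon, +1·10° lat → SW at lon -40°, lat -80°.
Square 1, 3: +1·2° lon, +3·1° lat → SW at lon -38°, lat -77°.
Cell spans 2° lon × 1° lat.
west -38.000, east -36.000.

-38.000, -36.000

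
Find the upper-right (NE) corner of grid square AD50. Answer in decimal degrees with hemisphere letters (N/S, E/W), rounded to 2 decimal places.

59.00° S, 168.00° W

Field A=0, D=3: +0·20° lon, +3·10° lat → SW at lon -180°, lat -60°.
Square 5, 0: +5·2° lon, +0·1° lat → SW at lon -170°, lat -60°.
Cell spans 2° lon × 1° lat. NE corner is SW corner plus one full cell.
latitude 59.00° S, longitude 168.00° W.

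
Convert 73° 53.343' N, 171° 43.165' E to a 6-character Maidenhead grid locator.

Shift to the Maidenhead origin (180°W, 90°S): lon 351.7194, lat 163.8890.
Field: lon ⌊351.7194/20⌋ = 17 → R; lat ⌊163.8890/10⌋ = 16 → Q.
Square: lon ⌊11.7194/2⌋ = 5; lat ⌊3.8890/1⌋ = 3.
Subsquare: lon ⌊1.7194/0.0833333⌋ = 20 → u; lat ⌊0.8890/0.0416667⌋ = 21 → v.

RQ53uv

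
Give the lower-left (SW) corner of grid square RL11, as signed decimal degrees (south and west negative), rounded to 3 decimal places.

Field R=17, L=11: +17·20° lon, +11·10° lat → SW at lon 160°, lat 20°.
Square 1, 1: +1·2° lon, +1·1° lat → SW at lon 162°, lat 21°.
latitude 21.000, longitude 162.000.

21.000, 162.000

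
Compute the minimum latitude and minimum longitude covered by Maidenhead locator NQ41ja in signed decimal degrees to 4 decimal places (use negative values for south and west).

71.0000, 88.7500

Field N=13, Q=16: +13·20° lon, +16·10° lat → SW at lon 80°, lat 70°.
Square 4, 1: +4·2° lon, +1·1° lat → SW at lon 88°, lat 71°.
Subsquare j=9, a=0: +9·0.0833333° lon, +0·0.0416667° lat → SW at lon 88.75°, lat 71°.
latitude 71.0000, longitude 88.7500.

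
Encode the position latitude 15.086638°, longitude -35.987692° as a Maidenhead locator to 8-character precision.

Add 180° to longitude and 90° to latitude: 144.01231, 105.08664.
Field: 144.01231/20 → 7 → H, 105.08664/10 → 10 → K; chars HK.
Square: 4.01231/2 → 2, 5.08664/1 → 5; chars 25.
Subsquare: 0.01231/0.0833333 → 0 → a, 0.08664/0.0416667 → 2 → c; chars ac.
Extended square: 0.01231/0.00833333 → 1, 0.00330/0.00416667 → 0; chars 10.

HK25ac10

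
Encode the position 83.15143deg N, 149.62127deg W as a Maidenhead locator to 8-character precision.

BR53ed56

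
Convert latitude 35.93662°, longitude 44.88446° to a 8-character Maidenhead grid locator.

Add 180° to longitude and 90° to latitude: 224.88446, 125.93662.
Field: 224.88446/20 → 11 → L, 125.93662/10 → 12 → M; chars LM.
Square: 4.88446/2 → 2, 5.93662/1 → 5; chars 25.
Subsquare: 0.88446/0.0833333 → 10 → k, 0.93662/0.0416667 → 22 → w; chars kw.
Extended square: 0.05113/0.00833333 → 6, 0.01995/0.00416667 → 4; chars 64.

LM25kw64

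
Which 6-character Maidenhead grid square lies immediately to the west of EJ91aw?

EJ81xw

Longitude subsquare a = 0; −1 → -1, wraps to 23 = x, carry into square.
Longitude square 9; −1 → 8.
The latitude characters are unchanged.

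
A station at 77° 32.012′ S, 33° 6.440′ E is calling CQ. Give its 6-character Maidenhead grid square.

KB62nl

Offset from 180°W / 90°S: lon 213.1073°, lat 12.4665°.
Field: lon ⌊213.1073/20⌋ = 10 → K; lat ⌊12.4665/10⌋ = 1 → B.
Square: lon ⌊13.1073/2⌋ = 6; lat ⌊2.4665/1⌋ = 2.
Subsquare: lon ⌊1.1073/0.0833333⌋ = 13 → n; lat ⌊0.4665/0.0416667⌋ = 11 → l.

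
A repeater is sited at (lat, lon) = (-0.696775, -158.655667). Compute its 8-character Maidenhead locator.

Add 180° to longitude and 90° to latitude: 21.34433, 89.30322.
Field: lon ⌊21.34433/20⌋ = 1 → B; lat ⌊89.30322/10⌋ = 8 → I.
Square: lon ⌊1.34433/2⌋ = 0; lat ⌊9.30322/1⌋ = 9.
Subsquare: lon ⌊1.34433/0.0833333⌋ = 16 → q; lat ⌊0.30322/0.0416667⌋ = 7 → h.
Extended square: lon ⌊0.01100/0.00833333⌋ = 1; lat ⌊0.01156/0.00416667⌋ = 2.

BI09qh12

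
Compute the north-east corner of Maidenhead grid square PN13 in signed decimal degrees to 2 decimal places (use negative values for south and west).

44.00, 124.00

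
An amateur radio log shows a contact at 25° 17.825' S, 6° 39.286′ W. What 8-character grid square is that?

IG64qq18

Add 180° to longitude and 90° to latitude: 173.34523, 64.70292.
Field: lon ⌊173.34523/20⌋ = 8 → I; lat ⌊64.70292/10⌋ = 6 → G.
Square: lon ⌊13.34523/2⌋ = 6; lat ⌊4.70292/1⌋ = 4.
Subsquare: lon ⌊1.34523/0.0833333⌋ = 16 → q; lat ⌊0.70292/0.0416667⌋ = 16 → q.
Extended square: lon ⌊0.01190/0.00833333⌋ = 1; lat ⌊0.03625/0.00416667⌋ = 8.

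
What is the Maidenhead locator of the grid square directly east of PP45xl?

Longitude subsquare x = 23; +1 → 24, wraps to 0 = a, carry into square.
Longitude square 4; +1 → 5.
The latitude characters are unchanged.

PP55al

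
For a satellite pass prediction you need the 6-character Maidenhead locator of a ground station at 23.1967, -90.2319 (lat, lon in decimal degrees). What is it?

Add 180° to longitude and 90° to latitude: 89.7681, 113.1967.
Field (20°×10°, letters A–R): 89.7681/20 → 4 → E, 113.1967/10 → 11 → L; chars EL.
Square (2°×1°, digits 0–9): 9.7681/2 → 4, 3.1967/1 → 3; chars 43.
Subsquare (5′×2.5′, letters a–x): 1.7681/0.0833333 → 21 → v, 0.1967/0.0416667 → 4 → e; chars ve.

EL43ve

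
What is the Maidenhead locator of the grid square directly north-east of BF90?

CF01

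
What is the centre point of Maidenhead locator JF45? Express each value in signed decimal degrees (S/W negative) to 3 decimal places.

Field J=9, F=5: +9·20° lon, +5·10° lat → SW at lon 0°, lat -40°.
Square 4, 5: +4·2° lon, +5·1° lat → SW at lon 8°, lat -35°.
Cell spans 2° lon × 1° lat. Centre is SW corner plus half of each.
latitude -34.500, longitude 9.000.

-34.500, 9.000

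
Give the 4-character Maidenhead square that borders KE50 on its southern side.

KD59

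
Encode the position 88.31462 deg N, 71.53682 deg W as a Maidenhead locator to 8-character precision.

Offset from 180°W / 90°S: lon 108.46318°, lat 178.31462°.
Field: 108.46318/20 → 5 → F, 178.31462/10 → 17 → R; chars FR.
Square: 8.46318/2 → 4, 8.31462/1 → 8; chars 48.
Subsquare: 0.46318/0.0833333 → 5 → f, 0.31462/0.0416667 → 7 → h; chars fh.
Extended square: 0.04651/0.00833333 → 5, 0.02295/0.00416667 → 5; chars 55.

FR48fh55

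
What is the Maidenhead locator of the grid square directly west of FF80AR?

Longitude subsquare a = 0; −1 → -1, wraps to 23 = x, carry into square.
Longitude square 8; −1 → 7.
The latitude characters are unchanged.

FF70xr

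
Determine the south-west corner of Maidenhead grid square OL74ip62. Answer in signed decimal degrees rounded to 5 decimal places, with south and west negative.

Field O=14, L=11: +14·20° lon, +11·10° lat → SW at lon 100°, lat 20°.
Square 7, 4: +7·2° lon, +4·1° lat → SW at lon 114°, lat 24°.
Subsquare i=8, p=15: +8·0.0833333° lon, +15·0.0416667° lat → SW at lon 114.667°, lat 24.625°.
Extended square 6, 2: +6·0.00833333° lon, +2·0.00416667° lat → SW at lon 114.717°, lat 24.6333°.
latitude 24.63333, longitude 114.71667.

24.63333, 114.71667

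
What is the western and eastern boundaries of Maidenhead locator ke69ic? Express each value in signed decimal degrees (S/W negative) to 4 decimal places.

32.6667, 32.7500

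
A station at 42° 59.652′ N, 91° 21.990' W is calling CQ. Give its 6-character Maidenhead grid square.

EN42hx

Offset from 180°W / 90°S: lon 88.6335°, lat 132.9942°.
Field: lon ⌊88.6335/20⌋ = 4 → E; lat ⌊132.9942/10⌋ = 13 → N.
Square: lon ⌊8.6335/2⌋ = 4; lat ⌊2.9942/1⌋ = 2.
Subsquare: lon ⌊0.6335/0.0833333⌋ = 7 → h; lat ⌊0.9942/0.0416667⌋ = 23 → x.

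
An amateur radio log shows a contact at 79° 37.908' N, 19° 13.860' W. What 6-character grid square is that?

Shift to the Maidenhead origin (180°W, 90°S): lon 160.7690, lat 169.6318.
Field: lon ⌊160.7690/20⌋ = 8 → I; lat ⌊169.6318/10⌋ = 16 → Q.
Square: lon ⌊0.7690/2⌋ = 0; lat ⌊9.6318/1⌋ = 9.
Subsquare: lon ⌊0.7690/0.0833333⌋ = 9 → j; lat ⌊0.6318/0.0416667⌋ = 15 → p.

IQ09jp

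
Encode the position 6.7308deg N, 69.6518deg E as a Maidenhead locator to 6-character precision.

MJ46tr

Shift to the Maidenhead origin (180°W, 90°S): lon 249.6518, lat 96.7308.
Field (20°×10°, letters A–R): 249.6518/20 → 12 → M, 96.7308/10 → 9 → J; chars MJ.
Square (2°×1°, digits 0–9): 9.6518/2 → 4, 6.7308/1 → 6; chars 46.
Subsquare (5′×2.5′, letters a–x): 1.6518/0.0833333 → 19 → t, 0.7308/0.0416667 → 17 → r; chars tr.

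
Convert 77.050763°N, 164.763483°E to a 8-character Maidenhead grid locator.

Add 180° to longitude and 90° to latitude: 344.76348, 167.05076.
Field: 344.76348/20 → 17 → R, 167.05076/10 → 16 → Q; chars RQ.
Square: 4.76348/2 → 2, 7.05076/1 → 7; chars 27.
Subsquare: 0.76348/0.0833333 → 9 → j, 0.05076/0.0416667 → 1 → b; chars jb.
Extended square: 0.01348/0.00833333 → 1, 0.00910/0.00416667 → 2; chars 12.

RQ27jb12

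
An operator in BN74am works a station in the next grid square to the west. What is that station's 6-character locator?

BN64xm

Longitude subsquare a = 0; −1 → -1, wraps to 23 = x, carry into square.
Longitude square 7; −1 → 6.
The latitude characters are unchanged.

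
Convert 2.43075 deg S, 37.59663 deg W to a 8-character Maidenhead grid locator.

HI17en86

Offset from 180°W / 90°S: lon 142.40337°, lat 87.56925°.
Field (20°×10°, letters A–R): 142.40337/20 → 7 → H, 87.56925/10 → 8 → I; chars HI.
Square (2°×1°, digits 0–9): 2.40337/2 → 1, 7.56925/1 → 7; chars 17.
Subsquare (5′×2.5′, letters a–x): 0.40337/0.0833333 → 4 → e, 0.56925/0.0416667 → 13 → n; chars en.
Extended square (30″×15″, digits 0–9): 0.07004/0.00833333 → 8, 0.02758/0.00416667 → 6; chars 86.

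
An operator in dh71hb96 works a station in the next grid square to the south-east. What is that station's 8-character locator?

Longitude extended square 9; +1 → 10, wraps to 0, carry into subsquare.
Longitude subsquare h = 7; +1 → 8 = i.
Latitude extended square 6; −1 → 5.

DH71ib05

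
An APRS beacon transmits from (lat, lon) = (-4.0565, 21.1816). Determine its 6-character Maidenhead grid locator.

KI05ow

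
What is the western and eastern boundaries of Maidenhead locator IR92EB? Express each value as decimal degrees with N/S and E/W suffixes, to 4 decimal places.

1.6667° W, 1.5833° W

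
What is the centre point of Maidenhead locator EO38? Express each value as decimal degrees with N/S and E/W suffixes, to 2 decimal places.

Field E=4, O=14: +4·20° lon, +14·10° lat → SW at lon -100°, lat 50°.
Square 3, 8: +3·2° lon, +8·1° lat → SW at lon -94°, lat 58°.
Cell spans 2° lon × 1° lat. Centre is SW corner plus half of each.
latitude 58.50° N, longitude 93.00° W.

58.50° N, 93.00° W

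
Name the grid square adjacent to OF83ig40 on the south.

Latitude extended square 0; −1 → -1, wraps to 9, carry into subsquare.
Latitude subsquare g = 6; −1 → 5 = f.
The longitude characters are unchanged.

OF83if49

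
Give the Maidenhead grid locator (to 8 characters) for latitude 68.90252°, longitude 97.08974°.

Offset from 180°W / 90°S: lon 277.08974°, lat 158.90252°.
Field: lon ⌊277.08974/20⌋ = 13 → N; lat ⌊158.90252/10⌋ = 15 → P.
Square: lon ⌊17.08974/2⌋ = 8; lat ⌊8.90252/1⌋ = 8.
Subsquare: lon ⌊1.08974/0.0833333⌋ = 13 → n; lat ⌊0.90252/0.0416667⌋ = 21 → v.
Extended square: lon ⌊0.00641/0.00833333⌋ = 0; lat ⌊0.02752/0.00416667⌋ = 6.

NP88nv06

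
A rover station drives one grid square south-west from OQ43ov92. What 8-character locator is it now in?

Longitude extended square 9; −1 → 8.
Latitude extended square 2; −1 → 1.

OQ43ov81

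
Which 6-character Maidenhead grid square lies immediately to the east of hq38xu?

Longitude subsquare x = 23; +1 → 24, wraps to 0 = a, carry into square.
Longitude square 3; +1 → 4.
The latitude characters are unchanged.

HQ48au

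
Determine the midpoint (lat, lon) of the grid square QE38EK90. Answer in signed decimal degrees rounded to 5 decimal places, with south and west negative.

-41.58125, 146.41250

Field Q=16, E=4: +16·20° lon, +4·10° lat → SW at lon 140°, lat -50°.
Square 3, 8: +3·2° lon, +8·1° lat → SW at lon 146°, lat -42°.
Subsquare e=4, k=10: +4·0.0833333° lon, +10·0.0416667° lat → SW at lon 146.333°, lat -41.5833°.
Extended square 9, 0: +9·0.00833333° lon, +0·0.00416667° lat → SW at lon 146.408°, lat -41.5833°.
Cell spans 0.00833333° lon × 0.00416667° lat. Centre is SW corner plus half of each.
latitude -41.58125, longitude 146.41250.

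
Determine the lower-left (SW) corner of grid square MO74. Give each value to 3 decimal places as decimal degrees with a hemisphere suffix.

54.000° N, 74.000° E

Field M=12, O=14: +12·20° lon, +14·10° lat → SW at lon 60°, lat 50°.
Square 7, 4: +7·2° lon, +4·1° lat → SW at lon 74°, lat 54°.
latitude 54.000° N, longitude 74.000° E.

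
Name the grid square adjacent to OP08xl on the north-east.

Longitude subsquare x = 23; +1 → 24, wraps to 0 = a, carry into square.
Longitude square 0; +1 → 1.
Latitude subsquare l = 11; +1 → 12 = m.

OP18am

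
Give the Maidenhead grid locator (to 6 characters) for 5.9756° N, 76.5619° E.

MJ85gx

Offset from 180°W / 90°S: lon 256.5619°, lat 95.9756°.
Field: 256.5619/20 → 12 → M, 95.9756/10 → 9 → J; chars MJ.
Square: 16.5619/2 → 8, 5.9756/1 → 5; chars 85.
Subsquare: 0.5619/0.0833333 → 6 → g, 0.9756/0.0416667 → 23 → x; chars gx.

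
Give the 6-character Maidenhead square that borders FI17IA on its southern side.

Latitude subsquare a = 0; −1 → -1, wraps to 23 = x, carry into square.
Latitude square 7; −1 → 6.
The longitude characters are unchanged.

FI16ix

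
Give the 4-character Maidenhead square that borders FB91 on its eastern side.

GB01

Longitude square 9; +1 → 10, wraps to 0, carry into field.
Longitude field F = 5; +1 → 6 = G.
The latitude characters are unchanged.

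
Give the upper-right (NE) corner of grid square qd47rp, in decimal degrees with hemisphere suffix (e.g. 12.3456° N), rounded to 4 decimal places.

52.3333° S, 149.5000° E

Field Q=16, D=3: +16·20° lon, +3·10° lat → SW at lon 140°, lat -60°.
Square 4, 7: +4·2° lon, +7·1° lat → SW at lon 148°, lat -53°.
Subsquare r=17, p=15: +17·0.0833333° lon, +15·0.0416667° lat → SW at lon 149.417°, lat -52.375°.
Cell spans 0.0833333° lon × 0.0416667° lat. NE corner is SW corner plus one full cell.
latitude 52.3333° S, longitude 149.5000° E.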